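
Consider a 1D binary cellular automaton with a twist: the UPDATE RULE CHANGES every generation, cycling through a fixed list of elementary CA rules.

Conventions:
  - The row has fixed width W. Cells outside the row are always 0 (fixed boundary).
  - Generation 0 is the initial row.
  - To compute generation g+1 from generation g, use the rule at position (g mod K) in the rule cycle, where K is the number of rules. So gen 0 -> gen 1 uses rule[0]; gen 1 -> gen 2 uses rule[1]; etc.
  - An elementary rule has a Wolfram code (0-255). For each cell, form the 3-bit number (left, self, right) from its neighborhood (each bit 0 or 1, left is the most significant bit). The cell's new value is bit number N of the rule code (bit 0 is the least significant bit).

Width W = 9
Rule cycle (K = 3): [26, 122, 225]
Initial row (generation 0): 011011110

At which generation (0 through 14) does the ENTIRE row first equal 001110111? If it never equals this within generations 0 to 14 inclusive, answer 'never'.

Answer: never

Derivation:
Gen 0: 011011110
Gen 1 (rule 26): 110010001
Gen 2 (rule 122): 111101010
Gen 3 (rule 225): 011110100
Gen 4 (rule 26): 110000010
Gen 5 (rule 122): 111000101
Gen 6 (rule 225): 011010010
Gen 7 (rule 26): 110001101
Gen 8 (rule 122): 111011110
Gen 9 (rule 225): 011101110
Gen 10 (rule 26): 110001001
Gen 11 (rule 122): 111010110
Gen 12 (rule 225): 011101010
Gen 13 (rule 26): 110000001
Gen 14 (rule 122): 111000010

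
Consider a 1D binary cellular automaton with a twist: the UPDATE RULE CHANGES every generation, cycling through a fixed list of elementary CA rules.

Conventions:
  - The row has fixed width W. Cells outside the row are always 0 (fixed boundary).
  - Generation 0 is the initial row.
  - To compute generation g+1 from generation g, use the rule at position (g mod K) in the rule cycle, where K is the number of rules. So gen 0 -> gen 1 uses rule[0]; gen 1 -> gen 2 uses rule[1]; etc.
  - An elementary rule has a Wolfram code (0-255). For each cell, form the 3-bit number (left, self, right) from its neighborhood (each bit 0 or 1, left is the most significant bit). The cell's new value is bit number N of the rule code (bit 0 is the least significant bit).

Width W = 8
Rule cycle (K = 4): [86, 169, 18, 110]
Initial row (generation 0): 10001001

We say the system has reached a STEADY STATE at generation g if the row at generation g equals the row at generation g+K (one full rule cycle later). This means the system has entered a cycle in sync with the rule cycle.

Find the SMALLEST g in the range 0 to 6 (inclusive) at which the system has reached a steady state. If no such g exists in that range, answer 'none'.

Answer: none

Derivation:
Gen 0: 10001001
Gen 1 (rule 86): 11011111
Gen 2 (rule 169): 10111110
Gen 3 (rule 18): 00000001
Gen 4 (rule 110): 00000011
Gen 5 (rule 86): 00000101
Gen 6 (rule 169): 11110010
Gen 7 (rule 18): 00001101
Gen 8 (rule 110): 00011111
Gen 9 (rule 86): 00100001
Gen 10 (rule 169): 10001100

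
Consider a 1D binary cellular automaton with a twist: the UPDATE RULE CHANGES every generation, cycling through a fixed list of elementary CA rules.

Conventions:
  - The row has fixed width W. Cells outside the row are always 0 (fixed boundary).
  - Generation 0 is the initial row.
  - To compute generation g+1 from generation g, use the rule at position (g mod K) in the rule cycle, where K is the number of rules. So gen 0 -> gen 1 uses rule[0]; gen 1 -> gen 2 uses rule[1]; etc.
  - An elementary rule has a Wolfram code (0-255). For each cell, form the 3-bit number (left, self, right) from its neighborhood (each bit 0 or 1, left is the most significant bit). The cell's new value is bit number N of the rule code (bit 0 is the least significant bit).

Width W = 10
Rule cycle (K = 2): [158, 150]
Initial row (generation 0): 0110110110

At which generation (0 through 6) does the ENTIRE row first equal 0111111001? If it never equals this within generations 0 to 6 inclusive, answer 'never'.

Gen 0: 0110110110
Gen 1 (rule 158): 1100100101
Gen 2 (rule 150): 0011111101
Gen 3 (rule 158): 0111111001
Gen 4 (rule 150): 1011110111
Gen 5 (rule 158): 1011100110
Gen 6 (rule 150): 1001011001

Answer: 3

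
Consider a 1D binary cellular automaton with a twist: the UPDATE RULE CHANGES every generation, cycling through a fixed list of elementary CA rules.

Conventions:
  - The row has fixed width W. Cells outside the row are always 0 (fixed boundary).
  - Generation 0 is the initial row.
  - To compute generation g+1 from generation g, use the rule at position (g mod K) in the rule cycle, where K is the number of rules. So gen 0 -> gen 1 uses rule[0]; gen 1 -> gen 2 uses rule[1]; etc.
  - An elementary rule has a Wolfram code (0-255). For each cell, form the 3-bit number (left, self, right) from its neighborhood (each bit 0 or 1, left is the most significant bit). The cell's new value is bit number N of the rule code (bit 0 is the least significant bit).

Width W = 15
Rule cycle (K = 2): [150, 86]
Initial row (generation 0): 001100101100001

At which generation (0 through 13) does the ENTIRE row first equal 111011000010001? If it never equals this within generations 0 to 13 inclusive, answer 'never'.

Answer: never

Derivation:
Gen 0: 001100101100001
Gen 1 (rule 150): 010011100010011
Gen 2 (rule 86): 111100110111101
Gen 3 (rule 150): 011011000011001
Gen 4 (rule 86): 101001100101111
Gen 5 (rule 150): 101110011100110
Gen 6 (rule 86): 100011100111011
Gen 7 (rule 150): 110101011010000
Gen 8 (rule 86): 010101001011000
Gen 9 (rule 150): 110101111000100
Gen 10 (rule 86): 010100001101110
Gen 11 (rule 150): 110110010000101
Gen 12 (rule 86): 010011111001101
Gen 13 (rule 150): 111101110110001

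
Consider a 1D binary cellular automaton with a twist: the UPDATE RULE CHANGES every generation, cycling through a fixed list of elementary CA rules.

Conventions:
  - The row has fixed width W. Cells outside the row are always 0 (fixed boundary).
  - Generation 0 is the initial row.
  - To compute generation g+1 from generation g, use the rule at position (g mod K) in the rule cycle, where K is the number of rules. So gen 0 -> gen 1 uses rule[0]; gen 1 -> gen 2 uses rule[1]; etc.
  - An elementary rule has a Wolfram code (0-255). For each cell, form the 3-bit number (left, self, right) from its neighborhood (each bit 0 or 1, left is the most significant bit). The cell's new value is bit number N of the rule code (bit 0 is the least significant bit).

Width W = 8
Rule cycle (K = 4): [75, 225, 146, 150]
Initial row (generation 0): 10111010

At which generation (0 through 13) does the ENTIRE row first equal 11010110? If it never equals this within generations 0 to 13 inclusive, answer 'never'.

Gen 0: 10111010
Gen 1 (rule 75): 00101000
Gen 2 (rule 225): 10010011
Gen 3 (rule 146): 01101100
Gen 4 (rule 150): 10000010
Gen 5 (rule 75): 00111100
Gen 6 (rule 225): 10011101
Gen 7 (rule 146): 01101000
Gen 8 (rule 150): 10001100
Gen 9 (rule 75): 00111101
Gen 10 (rule 225): 10011110
Gen 11 (rule 146): 01101101
Gen 12 (rule 150): 10000001
Gen 13 (rule 75): 00111110

Answer: never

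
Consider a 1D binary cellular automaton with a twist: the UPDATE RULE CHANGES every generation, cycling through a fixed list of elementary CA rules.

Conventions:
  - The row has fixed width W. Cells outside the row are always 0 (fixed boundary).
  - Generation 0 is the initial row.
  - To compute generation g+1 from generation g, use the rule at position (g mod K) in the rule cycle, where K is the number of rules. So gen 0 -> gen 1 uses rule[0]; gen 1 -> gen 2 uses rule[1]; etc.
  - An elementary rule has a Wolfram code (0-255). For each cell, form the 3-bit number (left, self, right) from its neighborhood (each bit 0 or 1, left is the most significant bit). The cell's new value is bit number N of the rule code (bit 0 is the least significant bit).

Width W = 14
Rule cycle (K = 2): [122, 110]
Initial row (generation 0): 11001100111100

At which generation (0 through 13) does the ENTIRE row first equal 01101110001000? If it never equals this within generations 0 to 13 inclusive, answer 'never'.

Answer: never

Derivation:
Gen 0: 11001100111100
Gen 1 (rule 122): 11111111100110
Gen 2 (rule 110): 10000000101110
Gen 3 (rule 122): 01000001011011
Gen 4 (rule 110): 11000011111111
Gen 5 (rule 122): 11100110000001
Gen 6 (rule 110): 10101110000011
Gen 7 (rule 122): 01011011000111
Gen 8 (rule 110): 11111111001101
Gen 9 (rule 122): 10000001111110
Gen 10 (rule 110): 10000011000010
Gen 11 (rule 122): 01000111100101
Gen 12 (rule 110): 11001100101111
Gen 13 (rule 122): 11111111011001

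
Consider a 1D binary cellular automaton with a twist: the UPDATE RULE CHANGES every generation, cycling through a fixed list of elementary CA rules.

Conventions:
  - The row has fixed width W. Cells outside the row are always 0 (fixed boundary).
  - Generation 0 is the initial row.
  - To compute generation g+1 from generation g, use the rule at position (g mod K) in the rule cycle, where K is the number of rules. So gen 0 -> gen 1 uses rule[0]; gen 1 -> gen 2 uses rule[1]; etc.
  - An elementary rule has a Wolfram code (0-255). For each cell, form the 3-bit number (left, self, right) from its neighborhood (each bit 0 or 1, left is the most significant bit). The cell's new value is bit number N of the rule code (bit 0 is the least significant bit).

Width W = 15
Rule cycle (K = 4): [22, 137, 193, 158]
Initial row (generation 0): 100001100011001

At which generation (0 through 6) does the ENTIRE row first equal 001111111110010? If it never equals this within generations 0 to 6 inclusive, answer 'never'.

Gen 0: 100001100011001
Gen 1 (rule 22): 110010010100111
Gen 2 (rule 137): 100000000000110
Gen 3 (rule 193): 001111111110010
Gen 4 (rule 158): 011111111101111
Gen 5 (rule 22): 100000000000000
Gen 6 (rule 137): 001111111111111

Answer: 3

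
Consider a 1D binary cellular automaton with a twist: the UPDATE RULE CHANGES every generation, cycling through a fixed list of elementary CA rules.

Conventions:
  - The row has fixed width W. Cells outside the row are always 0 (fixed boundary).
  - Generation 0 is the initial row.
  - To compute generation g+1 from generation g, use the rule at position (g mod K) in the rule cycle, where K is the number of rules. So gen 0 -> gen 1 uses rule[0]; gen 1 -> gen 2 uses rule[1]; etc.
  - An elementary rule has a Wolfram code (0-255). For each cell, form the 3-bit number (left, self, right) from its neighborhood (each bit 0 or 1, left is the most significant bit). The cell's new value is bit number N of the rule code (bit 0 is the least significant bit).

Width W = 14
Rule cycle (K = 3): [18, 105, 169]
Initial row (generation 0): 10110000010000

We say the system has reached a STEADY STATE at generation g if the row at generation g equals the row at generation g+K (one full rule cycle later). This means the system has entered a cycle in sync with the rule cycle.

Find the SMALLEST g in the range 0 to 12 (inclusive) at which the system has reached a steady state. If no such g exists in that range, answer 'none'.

Answer: none

Derivation:
Gen 0: 10110000010000
Gen 1 (rule 18): 00001000101000
Gen 2 (rule 105): 11100010010011
Gen 3 (rule 169): 11001000000010
Gen 4 (rule 18): 00110100000101
Gen 5 (rule 105): 10111001110010
Gen 6 (rule 169): 01110001100000
Gen 7 (rule 18): 10001010010000
Gen 8 (rule 105): 00100100000111
Gen 9 (rule 169): 10000001110110
Gen 10 (rule 18): 01000010000001
Gen 11 (rule 105): 00011000111100
Gen 12 (rule 169): 11010010111001
Gen 13 (rule 18): 00001100000110
Gen 14 (rule 105): 11101101110110
Gen 15 (rule 169): 11011011101100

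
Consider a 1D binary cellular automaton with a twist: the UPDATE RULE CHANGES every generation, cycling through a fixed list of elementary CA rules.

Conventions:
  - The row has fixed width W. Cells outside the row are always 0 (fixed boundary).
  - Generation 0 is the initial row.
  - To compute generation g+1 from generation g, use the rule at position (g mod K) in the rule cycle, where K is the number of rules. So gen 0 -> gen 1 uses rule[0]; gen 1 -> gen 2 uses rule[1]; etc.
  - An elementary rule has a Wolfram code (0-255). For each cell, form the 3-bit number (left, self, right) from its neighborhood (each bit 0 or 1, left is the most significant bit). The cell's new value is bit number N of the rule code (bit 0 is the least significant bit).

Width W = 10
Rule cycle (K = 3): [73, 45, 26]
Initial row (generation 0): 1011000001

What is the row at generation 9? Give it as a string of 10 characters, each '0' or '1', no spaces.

Gen 0: 1011000001
Gen 1 (rule 73): 0011011100
Gen 2 (rule 45): 1010110001
Gen 3 (rule 26): 0000101010
Gen 4 (rule 73): 1110000000
Gen 5 (rule 45): 1000111111
Gen 6 (rule 26): 0101100000
Gen 7 (rule 73): 0001101111
Gen 8 (rule 45): 1101011000
Gen 9 (rule 26): 1000010100

Answer: 1000010100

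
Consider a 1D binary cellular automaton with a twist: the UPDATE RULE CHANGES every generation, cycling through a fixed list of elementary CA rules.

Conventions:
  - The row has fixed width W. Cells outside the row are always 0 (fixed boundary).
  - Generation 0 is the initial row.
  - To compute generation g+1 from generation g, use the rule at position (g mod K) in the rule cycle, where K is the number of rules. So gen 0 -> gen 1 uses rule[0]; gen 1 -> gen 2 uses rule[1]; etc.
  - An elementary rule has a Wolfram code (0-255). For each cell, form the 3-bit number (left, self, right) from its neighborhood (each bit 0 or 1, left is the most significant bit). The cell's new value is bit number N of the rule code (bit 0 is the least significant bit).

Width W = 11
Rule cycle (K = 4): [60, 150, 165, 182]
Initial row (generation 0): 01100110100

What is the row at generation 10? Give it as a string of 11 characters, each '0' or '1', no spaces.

Gen 0: 01100110100
Gen 1 (rule 60): 01010101110
Gen 2 (rule 150): 11010100101
Gen 3 (rule 165): 00111100111
Gen 4 (rule 182): 01011011010
Gen 5 (rule 60): 01110110111
Gen 6 (rule 150): 10100000010
Gen 7 (rule 165): 11101111010
Gen 8 (rule 182): 01010110111
Gen 9 (rule 60): 01111101100
Gen 10 (rule 150): 10111000010

Answer: 10111000010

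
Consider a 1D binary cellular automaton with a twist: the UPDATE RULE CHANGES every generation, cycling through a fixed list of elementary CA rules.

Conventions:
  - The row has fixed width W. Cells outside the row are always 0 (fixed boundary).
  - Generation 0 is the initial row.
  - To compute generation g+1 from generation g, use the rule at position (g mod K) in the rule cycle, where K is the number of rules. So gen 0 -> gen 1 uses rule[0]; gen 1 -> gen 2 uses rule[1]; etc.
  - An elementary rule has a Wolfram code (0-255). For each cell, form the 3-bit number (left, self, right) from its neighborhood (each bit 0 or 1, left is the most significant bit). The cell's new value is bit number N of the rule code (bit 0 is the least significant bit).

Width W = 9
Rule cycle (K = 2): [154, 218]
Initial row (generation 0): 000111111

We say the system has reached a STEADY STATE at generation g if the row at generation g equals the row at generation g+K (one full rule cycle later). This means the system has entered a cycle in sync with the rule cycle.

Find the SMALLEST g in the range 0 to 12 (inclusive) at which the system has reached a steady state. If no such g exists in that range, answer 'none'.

Gen 0: 000111111
Gen 1 (rule 154): 001111110
Gen 2 (rule 218): 011111111
Gen 3 (rule 154): 111111110
Gen 4 (rule 218): 111111111
Gen 5 (rule 154): 111111110
Gen 6 (rule 218): 111111111
Gen 7 (rule 154): 111111110
Gen 8 (rule 218): 111111111
Gen 9 (rule 154): 111111110
Gen 10 (rule 218): 111111111
Gen 11 (rule 154): 111111110
Gen 12 (rule 218): 111111111
Gen 13 (rule 154): 111111110
Gen 14 (rule 218): 111111111

Answer: 3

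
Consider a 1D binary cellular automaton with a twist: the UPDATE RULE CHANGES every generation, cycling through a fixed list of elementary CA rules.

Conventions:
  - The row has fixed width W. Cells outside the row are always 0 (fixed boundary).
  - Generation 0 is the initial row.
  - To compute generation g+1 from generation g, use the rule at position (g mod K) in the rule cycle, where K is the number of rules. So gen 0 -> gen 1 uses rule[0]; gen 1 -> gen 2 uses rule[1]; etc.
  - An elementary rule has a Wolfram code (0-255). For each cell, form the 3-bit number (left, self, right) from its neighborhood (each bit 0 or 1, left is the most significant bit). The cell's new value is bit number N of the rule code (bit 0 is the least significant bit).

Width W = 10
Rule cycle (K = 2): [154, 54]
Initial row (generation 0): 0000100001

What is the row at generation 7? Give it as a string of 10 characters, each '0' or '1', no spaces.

Gen 0: 0000100001
Gen 1 (rule 154): 0001010010
Gen 2 (rule 54): 0011111111
Gen 3 (rule 154): 0111111110
Gen 4 (rule 54): 1000000001
Gen 5 (rule 154): 0100000010
Gen 6 (rule 54): 1110000111
Gen 7 (rule 154): 1101001110

Answer: 1101001110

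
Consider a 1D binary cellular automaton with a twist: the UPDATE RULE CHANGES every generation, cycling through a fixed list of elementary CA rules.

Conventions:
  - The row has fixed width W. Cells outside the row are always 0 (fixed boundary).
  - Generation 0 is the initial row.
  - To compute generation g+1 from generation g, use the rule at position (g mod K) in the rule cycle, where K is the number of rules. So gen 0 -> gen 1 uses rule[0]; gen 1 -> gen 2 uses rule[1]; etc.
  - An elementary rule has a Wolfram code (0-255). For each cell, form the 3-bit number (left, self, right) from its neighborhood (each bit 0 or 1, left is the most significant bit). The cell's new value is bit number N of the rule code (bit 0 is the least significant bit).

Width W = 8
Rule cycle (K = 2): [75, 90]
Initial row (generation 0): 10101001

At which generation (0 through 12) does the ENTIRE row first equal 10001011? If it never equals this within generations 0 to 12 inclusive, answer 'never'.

Gen 0: 10101001
Gen 1 (rule 75): 00000010
Gen 2 (rule 90): 00000101
Gen 3 (rule 75): 11111000
Gen 4 (rule 90): 10001100
Gen 5 (rule 75): 00111101
Gen 6 (rule 90): 01100100
Gen 7 (rule 75): 11101001
Gen 8 (rule 90): 10100110
Gen 9 (rule 75): 00001110
Gen 10 (rule 90): 00011011
Gen 11 (rule 75): 11111011
Gen 12 (rule 90): 10001011

Answer: 12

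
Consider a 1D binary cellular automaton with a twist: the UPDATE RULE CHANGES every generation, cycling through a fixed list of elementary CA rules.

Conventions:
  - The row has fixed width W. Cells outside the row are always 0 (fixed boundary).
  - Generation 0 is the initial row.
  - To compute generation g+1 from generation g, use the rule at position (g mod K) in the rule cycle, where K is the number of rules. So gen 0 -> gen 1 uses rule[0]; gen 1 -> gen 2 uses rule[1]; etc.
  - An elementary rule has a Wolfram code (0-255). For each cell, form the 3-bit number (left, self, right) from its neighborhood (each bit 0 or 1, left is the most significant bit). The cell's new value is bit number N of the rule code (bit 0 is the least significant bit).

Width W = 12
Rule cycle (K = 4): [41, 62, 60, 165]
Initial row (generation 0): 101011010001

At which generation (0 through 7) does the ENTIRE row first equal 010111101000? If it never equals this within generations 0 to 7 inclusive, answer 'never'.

Gen 0: 101011010001
Gen 1 (rule 41): 010110100100
Gen 2 (rule 62): 111101111110
Gen 3 (rule 60): 100011000001
Gen 4 (rule 165): 101000011101
Gen 5 (rule 41): 010011010010
Gen 6 (rule 62): 111110111111
Gen 7 (rule 60): 100001100000

Answer: never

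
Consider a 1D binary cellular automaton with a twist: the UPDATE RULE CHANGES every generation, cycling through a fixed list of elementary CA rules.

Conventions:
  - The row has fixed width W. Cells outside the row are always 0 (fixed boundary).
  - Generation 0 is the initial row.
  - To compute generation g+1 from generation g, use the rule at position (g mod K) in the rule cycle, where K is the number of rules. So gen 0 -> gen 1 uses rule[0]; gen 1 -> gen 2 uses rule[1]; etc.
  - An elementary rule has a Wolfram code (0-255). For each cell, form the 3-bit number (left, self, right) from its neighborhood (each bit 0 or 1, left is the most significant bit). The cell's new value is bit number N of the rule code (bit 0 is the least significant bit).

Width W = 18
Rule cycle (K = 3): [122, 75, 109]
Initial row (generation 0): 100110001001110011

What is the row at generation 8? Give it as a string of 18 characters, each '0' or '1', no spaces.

Gen 0: 100110001001110011
Gen 1 (rule 122): 011111010111011111
Gen 2 (rule 75): 110001000101010001
Gen 3 (rule 109): 110101010111110101
Gen 4 (rule 122): 111010101100011010
Gen 5 (rule 75): 101000001101111000
Gen 6 (rule 109): 111011101111001011
Gen 7 (rule 122): 101110111001110111
Gen 8 (rule 75): 001010101011010101

Answer: 001010101011010101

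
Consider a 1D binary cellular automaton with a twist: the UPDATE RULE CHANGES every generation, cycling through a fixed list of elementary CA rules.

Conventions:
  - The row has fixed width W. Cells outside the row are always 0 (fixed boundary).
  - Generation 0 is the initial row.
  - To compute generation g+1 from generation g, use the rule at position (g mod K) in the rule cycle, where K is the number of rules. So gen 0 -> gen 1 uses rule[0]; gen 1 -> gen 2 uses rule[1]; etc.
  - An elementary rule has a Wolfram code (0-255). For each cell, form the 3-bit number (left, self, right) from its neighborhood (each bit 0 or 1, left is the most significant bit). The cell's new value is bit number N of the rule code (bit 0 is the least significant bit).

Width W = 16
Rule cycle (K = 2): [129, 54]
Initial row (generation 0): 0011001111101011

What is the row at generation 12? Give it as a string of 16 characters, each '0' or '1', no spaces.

Answer: 0001001001001000

Derivation:
Gen 0: 0011001111101011
Gen 1 (rule 129): 1000000111000000
Gen 2 (rule 54): 1100001000100000
Gen 3 (rule 129): 0001100010001111
Gen 4 (rule 54): 0010010111010000
Gen 5 (rule 129): 1000000010000111
Gen 6 (rule 54): 1100000111001000
Gen 7 (rule 129): 0001110010000011
Gen 8 (rule 54): 0010001111000100
Gen 9 (rule 129): 1000100110010001
Gen 10 (rule 54): 1101111001111011
Gen 11 (rule 129): 0000110000110000
Gen 12 (rule 54): 0001001001001000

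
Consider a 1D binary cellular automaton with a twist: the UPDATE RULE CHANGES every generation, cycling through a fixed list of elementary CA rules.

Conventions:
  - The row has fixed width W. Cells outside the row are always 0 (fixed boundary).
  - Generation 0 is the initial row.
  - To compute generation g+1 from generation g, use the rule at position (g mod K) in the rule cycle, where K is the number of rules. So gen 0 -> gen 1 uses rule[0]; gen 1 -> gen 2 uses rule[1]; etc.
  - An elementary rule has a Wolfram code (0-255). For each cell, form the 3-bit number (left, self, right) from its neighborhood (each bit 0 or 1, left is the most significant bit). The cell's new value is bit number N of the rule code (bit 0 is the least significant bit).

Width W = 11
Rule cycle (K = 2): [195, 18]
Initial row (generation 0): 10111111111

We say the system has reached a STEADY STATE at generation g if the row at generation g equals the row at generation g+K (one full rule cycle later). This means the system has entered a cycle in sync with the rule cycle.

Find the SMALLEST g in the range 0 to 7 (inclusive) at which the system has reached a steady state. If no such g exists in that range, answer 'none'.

Gen 0: 10111111111
Gen 1 (rule 195): 00011111111
Gen 2 (rule 18): 00100000000
Gen 3 (rule 195): 11001111111
Gen 4 (rule 18): 00110000000
Gen 5 (rule 195): 11010111111
Gen 6 (rule 18): 00000000000
Gen 7 (rule 195): 11111111111
Gen 8 (rule 18): 00000000000
Gen 9 (rule 195): 11111111111

Answer: 6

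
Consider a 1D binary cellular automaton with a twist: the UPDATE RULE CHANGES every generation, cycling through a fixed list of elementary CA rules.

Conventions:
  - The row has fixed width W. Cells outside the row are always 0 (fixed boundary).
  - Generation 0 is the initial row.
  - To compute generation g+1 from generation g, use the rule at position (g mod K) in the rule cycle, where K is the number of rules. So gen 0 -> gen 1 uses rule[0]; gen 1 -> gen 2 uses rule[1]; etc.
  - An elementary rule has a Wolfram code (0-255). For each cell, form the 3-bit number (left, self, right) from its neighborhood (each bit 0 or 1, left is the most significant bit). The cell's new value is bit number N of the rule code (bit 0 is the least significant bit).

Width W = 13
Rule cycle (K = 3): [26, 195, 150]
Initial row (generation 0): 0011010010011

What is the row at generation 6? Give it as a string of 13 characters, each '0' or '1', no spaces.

Gen 0: 0011010010011
Gen 1 (rule 26): 0110001101110
Gen 2 (rule 195): 1010110100110
Gen 3 (rule 150): 1010000111001
Gen 4 (rule 26): 0001001100110
Gen 5 (rule 195): 1110010101010
Gen 6 (rule 150): 0101110101011

Answer: 0101110101011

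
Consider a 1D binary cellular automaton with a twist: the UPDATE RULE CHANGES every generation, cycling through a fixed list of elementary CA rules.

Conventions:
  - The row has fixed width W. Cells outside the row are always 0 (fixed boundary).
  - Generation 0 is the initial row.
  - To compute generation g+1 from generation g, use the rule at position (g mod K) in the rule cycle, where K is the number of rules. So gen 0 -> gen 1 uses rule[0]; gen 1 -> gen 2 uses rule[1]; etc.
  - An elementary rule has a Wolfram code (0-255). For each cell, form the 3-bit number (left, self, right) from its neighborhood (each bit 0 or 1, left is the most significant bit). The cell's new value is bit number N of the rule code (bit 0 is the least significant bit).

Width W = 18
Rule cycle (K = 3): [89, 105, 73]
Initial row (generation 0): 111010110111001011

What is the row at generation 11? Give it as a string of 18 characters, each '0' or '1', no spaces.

Answer: 111100000111111001

Derivation:
Gen 0: 111010110111001011
Gen 1 (rule 89): 101000110101100011
Gen 2 (rule 105): 010010111011101011
Gen 3 (rule 73): 000000101010100011
Gen 4 (rule 89): 111110000000011011
Gen 5 (rule 105): 100010111111011111
Gen 6 (rule 73): 001000100001010001
Gen 7 (rule 89): 100110011100001100
Gen 8 (rule 105): 000110010101101101
Gen 9 (rule 73): 110110000001101100
Gen 10 (rule 89): 110111111101101111
Gen 11 (rule 105): 111100000111111001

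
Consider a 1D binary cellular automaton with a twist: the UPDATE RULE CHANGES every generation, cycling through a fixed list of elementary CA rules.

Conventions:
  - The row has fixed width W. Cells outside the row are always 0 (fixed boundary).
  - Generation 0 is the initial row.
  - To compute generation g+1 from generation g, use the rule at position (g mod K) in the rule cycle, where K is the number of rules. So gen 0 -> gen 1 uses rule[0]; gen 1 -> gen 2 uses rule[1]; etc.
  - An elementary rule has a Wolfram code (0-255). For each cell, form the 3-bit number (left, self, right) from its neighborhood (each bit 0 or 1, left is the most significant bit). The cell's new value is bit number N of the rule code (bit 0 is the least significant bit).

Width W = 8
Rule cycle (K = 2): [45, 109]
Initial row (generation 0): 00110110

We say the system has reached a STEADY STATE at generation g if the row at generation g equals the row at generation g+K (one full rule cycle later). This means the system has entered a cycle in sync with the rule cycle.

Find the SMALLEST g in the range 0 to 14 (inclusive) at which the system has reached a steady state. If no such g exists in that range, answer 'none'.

Answer: 8

Derivation:
Gen 0: 00110110
Gen 1 (rule 45): 10101100
Gen 2 (rule 109): 11111101
Gen 3 (rule 45): 10000011
Gen 4 (rule 109): 10111011
Gen 5 (rule 45): 11100110
Gen 6 (rule 109): 10100110
Gen 7 (rule 45): 11100100
Gen 8 (rule 109): 10100101
Gen 9 (rule 45): 11100111
Gen 10 (rule 109): 10100101
Gen 11 (rule 45): 11100111
Gen 12 (rule 109): 10100101
Gen 13 (rule 45): 11100111
Gen 14 (rule 109): 10100101
Gen 15 (rule 45): 11100111
Gen 16 (rule 109): 10100101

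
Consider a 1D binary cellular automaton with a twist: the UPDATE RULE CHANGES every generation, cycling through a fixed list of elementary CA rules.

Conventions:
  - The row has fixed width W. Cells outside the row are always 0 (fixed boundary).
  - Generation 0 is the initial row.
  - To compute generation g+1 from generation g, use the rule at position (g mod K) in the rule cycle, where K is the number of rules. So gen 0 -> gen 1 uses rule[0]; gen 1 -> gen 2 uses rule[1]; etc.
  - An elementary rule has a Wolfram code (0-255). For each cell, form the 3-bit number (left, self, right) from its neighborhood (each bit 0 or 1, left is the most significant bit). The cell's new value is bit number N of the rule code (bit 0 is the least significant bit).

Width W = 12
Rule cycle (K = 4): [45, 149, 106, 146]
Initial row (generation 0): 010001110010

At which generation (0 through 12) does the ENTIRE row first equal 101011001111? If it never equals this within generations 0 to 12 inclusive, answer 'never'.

Answer: 3

Derivation:
Gen 0: 010001110010
Gen 1 (rule 45): 010101000010
Gen 2 (rule 149): 010101111011
Gen 3 (rule 106): 101011001111
Gen 4 (rule 146): 000000110110
Gen 5 (rule 45): 111110101100
Gen 6 (rule 149): 011100100011
Gen 7 (rule 106): 110101000111
Gen 8 (rule 146): 000000101010
Gen 9 (rule 45): 111110111110
Gen 10 (rule 149): 011100011101
Gen 11 (rule 106): 110100110110
Gen 12 (rule 146): 000011000001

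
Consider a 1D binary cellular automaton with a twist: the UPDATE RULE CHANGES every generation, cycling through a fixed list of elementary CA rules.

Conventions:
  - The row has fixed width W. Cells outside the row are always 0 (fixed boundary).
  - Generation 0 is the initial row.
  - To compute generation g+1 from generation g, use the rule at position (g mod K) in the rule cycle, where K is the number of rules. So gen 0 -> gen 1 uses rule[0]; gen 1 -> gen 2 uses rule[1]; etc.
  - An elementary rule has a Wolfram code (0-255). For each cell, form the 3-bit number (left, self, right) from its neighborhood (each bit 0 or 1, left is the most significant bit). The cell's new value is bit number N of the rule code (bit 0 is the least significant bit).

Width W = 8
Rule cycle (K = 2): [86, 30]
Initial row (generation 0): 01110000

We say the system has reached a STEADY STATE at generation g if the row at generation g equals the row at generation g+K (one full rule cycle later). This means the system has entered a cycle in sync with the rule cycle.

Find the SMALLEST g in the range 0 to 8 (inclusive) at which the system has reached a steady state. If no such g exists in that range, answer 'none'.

Answer: 5

Derivation:
Gen 0: 01110000
Gen 1 (rule 86): 10011000
Gen 2 (rule 30): 11110100
Gen 3 (rule 86): 00010110
Gen 4 (rule 30): 00110101
Gen 5 (rule 86): 01010101
Gen 6 (rule 30): 11010101
Gen 7 (rule 86): 01010101
Gen 8 (rule 30): 11010101
Gen 9 (rule 86): 01010101
Gen 10 (rule 30): 11010101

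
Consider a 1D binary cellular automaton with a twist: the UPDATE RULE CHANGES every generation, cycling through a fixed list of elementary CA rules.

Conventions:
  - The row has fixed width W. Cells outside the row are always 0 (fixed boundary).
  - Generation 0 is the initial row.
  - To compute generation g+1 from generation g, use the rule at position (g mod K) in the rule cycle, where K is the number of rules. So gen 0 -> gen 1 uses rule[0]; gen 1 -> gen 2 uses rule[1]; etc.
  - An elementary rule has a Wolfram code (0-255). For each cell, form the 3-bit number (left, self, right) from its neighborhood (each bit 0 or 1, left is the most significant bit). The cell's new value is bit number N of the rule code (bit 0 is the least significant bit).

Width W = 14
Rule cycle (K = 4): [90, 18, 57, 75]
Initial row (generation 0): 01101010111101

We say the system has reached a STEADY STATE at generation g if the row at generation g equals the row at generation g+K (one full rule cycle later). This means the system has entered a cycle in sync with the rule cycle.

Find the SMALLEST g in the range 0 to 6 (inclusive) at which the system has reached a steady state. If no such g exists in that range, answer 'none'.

Gen 0: 01101010111101
Gen 1 (rule 90): 11100000100100
Gen 2 (rule 18): 00010001011010
Gen 3 (rule 57): 11001100110101
Gen 4 (rule 75): 11011101110000
Gen 5 (rule 90): 11010101011000
Gen 6 (rule 18): 00000000000100
Gen 7 (rule 57): 11111111110011
Gen 8 (rule 75): 10000000010111
Gen 9 (rule 90): 01000000100101
Gen 10 (rule 18): 10100001011000

Answer: none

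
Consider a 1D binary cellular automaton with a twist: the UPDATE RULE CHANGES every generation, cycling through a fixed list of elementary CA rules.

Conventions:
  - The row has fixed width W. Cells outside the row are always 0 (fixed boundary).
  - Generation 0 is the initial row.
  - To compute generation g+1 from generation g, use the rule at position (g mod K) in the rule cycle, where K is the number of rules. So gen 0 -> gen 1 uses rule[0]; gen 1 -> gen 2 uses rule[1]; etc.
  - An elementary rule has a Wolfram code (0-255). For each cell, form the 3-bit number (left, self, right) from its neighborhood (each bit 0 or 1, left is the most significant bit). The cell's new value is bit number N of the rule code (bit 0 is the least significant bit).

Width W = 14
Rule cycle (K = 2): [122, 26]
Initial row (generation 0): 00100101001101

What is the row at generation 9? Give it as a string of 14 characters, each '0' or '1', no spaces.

Answer: 01000111100010

Derivation:
Gen 0: 00100101001101
Gen 1 (rule 122): 01011010111110
Gen 2 (rule 26): 10010000100001
Gen 3 (rule 122): 01101001010010
Gen 4 (rule 26): 11000110001101
Gen 5 (rule 122): 11101111011110
Gen 6 (rule 26): 10001000010001
Gen 7 (rule 122): 01010100101010
Gen 8 (rule 26): 10000011000001
Gen 9 (rule 122): 01000111100010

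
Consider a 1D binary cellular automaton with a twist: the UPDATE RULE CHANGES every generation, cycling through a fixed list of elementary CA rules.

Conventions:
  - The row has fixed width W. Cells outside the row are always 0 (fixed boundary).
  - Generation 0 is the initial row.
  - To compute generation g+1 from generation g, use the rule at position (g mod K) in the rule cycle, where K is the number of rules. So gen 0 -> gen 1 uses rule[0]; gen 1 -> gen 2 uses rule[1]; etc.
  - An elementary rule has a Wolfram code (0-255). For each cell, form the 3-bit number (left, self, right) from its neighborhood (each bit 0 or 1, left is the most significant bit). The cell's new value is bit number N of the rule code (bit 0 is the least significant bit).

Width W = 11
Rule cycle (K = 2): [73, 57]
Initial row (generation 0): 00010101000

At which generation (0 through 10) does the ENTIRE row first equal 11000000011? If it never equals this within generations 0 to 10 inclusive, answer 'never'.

Answer: 1

Derivation:
Gen 0: 00010101000
Gen 1 (rule 73): 11000000011
Gen 2 (rule 57): 10111111010
Gen 3 (rule 73): 00100001000
Gen 4 (rule 57): 10011100111
Gen 5 (rule 73): 00010100101
Gen 6 (rule 57): 11001010010
Gen 7 (rule 73): 11000000000
Gen 8 (rule 57): 10111111111
Gen 9 (rule 73): 00100000001
Gen 10 (rule 57): 10011111100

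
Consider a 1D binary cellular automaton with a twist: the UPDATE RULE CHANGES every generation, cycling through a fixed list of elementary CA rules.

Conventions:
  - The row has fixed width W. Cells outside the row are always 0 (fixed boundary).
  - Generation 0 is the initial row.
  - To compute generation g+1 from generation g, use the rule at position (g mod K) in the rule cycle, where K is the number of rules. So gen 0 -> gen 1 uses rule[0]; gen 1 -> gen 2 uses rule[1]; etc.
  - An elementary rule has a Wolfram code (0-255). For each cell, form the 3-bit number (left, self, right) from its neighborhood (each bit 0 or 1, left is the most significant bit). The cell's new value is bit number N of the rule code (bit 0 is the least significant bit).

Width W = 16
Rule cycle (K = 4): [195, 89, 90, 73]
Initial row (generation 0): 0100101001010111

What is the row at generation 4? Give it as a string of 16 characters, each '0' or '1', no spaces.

Gen 0: 0100101001010111
Gen 1 (rule 195): 1001000010000011
Gen 2 (rule 89): 0100111001111011
Gen 3 (rule 90): 1011101111001011
Gen 4 (rule 73): 0010101001000011

Answer: 0010101001000011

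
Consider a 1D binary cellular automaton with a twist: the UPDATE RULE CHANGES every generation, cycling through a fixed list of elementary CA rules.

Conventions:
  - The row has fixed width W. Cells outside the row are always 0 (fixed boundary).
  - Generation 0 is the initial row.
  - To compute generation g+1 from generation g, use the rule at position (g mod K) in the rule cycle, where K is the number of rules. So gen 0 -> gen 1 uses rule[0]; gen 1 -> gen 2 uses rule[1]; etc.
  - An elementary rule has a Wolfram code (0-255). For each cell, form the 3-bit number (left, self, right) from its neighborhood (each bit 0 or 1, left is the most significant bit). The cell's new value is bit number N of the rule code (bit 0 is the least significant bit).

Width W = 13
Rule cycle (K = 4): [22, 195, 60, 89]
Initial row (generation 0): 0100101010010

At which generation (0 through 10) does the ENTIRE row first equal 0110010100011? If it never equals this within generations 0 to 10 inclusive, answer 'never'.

Answer: never

Derivation:
Gen 0: 0100101010010
Gen 1 (rule 22): 1111101011111
Gen 2 (rule 195): 0111100001111
Gen 3 (rule 60): 0100010001000
Gen 4 (rule 89): 0011001100111
Gen 5 (rule 22): 0100110011000
Gen 6 (rule 195): 1001010101011
Gen 7 (rule 60): 1101111111110
Gen 8 (rule 89): 1101000000011
Gen 9 (rule 22): 0001100000100
Gen 10 (rule 195): 1110101111001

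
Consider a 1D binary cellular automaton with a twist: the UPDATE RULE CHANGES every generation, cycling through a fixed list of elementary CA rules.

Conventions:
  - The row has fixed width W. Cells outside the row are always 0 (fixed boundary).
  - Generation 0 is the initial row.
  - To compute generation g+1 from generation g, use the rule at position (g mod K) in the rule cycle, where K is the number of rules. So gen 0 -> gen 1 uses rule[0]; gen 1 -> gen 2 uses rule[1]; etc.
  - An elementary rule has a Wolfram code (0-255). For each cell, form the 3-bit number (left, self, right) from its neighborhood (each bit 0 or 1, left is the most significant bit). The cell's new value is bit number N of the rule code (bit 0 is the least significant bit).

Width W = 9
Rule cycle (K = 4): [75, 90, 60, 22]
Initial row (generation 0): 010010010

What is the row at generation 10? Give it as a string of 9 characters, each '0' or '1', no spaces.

Gen 0: 010010010
Gen 1 (rule 75): 100100100
Gen 2 (rule 90): 011011010
Gen 3 (rule 60): 010110111
Gen 4 (rule 22): 110000000
Gen 5 (rule 75): 110111111
Gen 6 (rule 90): 110100001
Gen 7 (rule 60): 101110001
Gen 8 (rule 22): 100001011
Gen 9 (rule 75): 001110011
Gen 10 (rule 90): 011011111

Answer: 011011111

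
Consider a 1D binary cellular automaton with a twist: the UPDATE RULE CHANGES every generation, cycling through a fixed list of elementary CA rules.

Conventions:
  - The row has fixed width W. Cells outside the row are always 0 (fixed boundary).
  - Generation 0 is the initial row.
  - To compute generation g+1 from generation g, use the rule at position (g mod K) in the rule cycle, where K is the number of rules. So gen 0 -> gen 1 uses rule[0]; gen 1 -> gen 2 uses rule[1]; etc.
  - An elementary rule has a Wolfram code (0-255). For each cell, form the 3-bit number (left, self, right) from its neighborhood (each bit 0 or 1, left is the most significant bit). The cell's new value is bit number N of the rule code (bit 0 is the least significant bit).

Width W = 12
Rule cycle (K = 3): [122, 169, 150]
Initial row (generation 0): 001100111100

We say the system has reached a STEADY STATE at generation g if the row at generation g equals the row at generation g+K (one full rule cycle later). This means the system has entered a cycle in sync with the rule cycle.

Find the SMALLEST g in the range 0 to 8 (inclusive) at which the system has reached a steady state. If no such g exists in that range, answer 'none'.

Answer: none

Derivation:
Gen 0: 001100111100
Gen 1 (rule 122): 011111100110
Gen 2 (rule 169): 011111000100
Gen 3 (rule 150): 101110101110
Gen 4 (rule 122): 011011011011
Gen 5 (rule 169): 010110110110
Gen 6 (rule 150): 110000000001
Gen 7 (rule 122): 111000000010
Gen 8 (rule 169): 110011111000
Gen 9 (rule 150): 001101110100
Gen 10 (rule 122): 011111011010
Gen 11 (rule 169): 011110110100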